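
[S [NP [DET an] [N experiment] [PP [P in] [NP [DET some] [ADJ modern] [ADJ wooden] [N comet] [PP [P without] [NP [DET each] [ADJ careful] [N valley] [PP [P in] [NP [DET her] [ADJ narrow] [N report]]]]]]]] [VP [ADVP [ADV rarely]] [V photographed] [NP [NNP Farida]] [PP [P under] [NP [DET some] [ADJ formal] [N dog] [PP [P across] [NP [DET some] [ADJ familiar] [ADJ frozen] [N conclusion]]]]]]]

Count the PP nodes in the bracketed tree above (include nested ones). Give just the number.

Listing each PP by its span: [PP in some modern wooden comet without each careful valley in her narrow report]; [PP without each careful valley in her narrow report]; [PP in her narrow report]; [PP under some formal dog across some familiar frozen conclusion]; [PP across some familiar frozen conclusion] — that makes 5.

5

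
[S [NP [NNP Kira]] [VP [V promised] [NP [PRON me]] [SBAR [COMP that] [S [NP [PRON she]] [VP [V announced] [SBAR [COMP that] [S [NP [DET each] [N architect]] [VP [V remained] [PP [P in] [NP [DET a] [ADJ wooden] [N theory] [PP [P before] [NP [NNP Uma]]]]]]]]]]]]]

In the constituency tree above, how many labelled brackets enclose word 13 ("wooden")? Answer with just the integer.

11

Path from the root down to the word: S → VP → SBAR → S → VP → SBAR → S → VP → PP → NP → ADJ. That is 11 enclosing brackets.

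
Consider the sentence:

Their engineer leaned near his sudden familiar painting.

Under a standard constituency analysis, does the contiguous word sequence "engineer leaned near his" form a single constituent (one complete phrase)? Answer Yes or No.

No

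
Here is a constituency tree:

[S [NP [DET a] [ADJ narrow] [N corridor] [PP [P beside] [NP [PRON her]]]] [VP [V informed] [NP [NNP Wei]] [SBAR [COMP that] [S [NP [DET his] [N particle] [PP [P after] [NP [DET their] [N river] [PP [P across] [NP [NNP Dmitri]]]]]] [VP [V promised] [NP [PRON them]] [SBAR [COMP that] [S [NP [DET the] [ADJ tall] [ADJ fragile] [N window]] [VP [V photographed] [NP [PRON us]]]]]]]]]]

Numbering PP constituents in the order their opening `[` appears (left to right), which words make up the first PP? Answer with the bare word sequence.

beside her

In left-to-right order the PP constituents are "beside her"; "after their river across Dmitri"; "across Dmitri". Number 1 is "beside her".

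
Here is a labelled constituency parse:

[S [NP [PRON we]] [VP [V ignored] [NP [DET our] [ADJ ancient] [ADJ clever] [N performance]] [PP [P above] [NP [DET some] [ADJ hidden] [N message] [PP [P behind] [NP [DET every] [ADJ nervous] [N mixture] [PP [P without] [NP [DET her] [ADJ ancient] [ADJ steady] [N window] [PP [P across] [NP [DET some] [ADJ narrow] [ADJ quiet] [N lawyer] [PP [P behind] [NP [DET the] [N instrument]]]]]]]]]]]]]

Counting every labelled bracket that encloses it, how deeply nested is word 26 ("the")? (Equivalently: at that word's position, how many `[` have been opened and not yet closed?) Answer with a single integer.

Counting open brackets not yet closed at "the": [S [VP [PP [NP [PP [NP [PP [NP [PP [NP [PP [NP [DET = 13.

13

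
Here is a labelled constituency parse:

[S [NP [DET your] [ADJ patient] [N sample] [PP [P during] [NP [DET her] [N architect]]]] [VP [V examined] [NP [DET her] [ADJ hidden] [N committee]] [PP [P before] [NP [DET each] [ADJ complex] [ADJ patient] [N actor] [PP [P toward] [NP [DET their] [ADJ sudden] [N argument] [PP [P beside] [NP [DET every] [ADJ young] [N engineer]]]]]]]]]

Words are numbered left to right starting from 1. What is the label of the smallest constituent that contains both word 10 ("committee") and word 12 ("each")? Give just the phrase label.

VP

The smallest bracket enclosing both words is [VP examined her hidden committee before each complex patient actor toward their sudden argument beside every young engineer], so the label is VP.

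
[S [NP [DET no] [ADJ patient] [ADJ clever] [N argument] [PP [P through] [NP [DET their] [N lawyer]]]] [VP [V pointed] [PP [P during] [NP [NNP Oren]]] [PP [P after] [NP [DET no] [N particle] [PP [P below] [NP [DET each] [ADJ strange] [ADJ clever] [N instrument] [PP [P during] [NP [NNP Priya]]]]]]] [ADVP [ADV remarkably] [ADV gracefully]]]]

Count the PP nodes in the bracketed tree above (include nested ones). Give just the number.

The PP constituents are: [PP through their lawyer]; [PP during Oren]; [PP after no particle below each strange clever instrument during Priya]; [PP below each strange clever instrument during Priya]; [PP during Priya]. Total: 5.

5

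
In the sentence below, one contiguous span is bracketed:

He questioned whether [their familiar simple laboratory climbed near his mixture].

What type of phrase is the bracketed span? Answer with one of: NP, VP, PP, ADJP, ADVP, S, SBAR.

S

The bracketed span "their familiar simple laboratory climbed near his mixture" is headed by "climbed", making it a clause (S).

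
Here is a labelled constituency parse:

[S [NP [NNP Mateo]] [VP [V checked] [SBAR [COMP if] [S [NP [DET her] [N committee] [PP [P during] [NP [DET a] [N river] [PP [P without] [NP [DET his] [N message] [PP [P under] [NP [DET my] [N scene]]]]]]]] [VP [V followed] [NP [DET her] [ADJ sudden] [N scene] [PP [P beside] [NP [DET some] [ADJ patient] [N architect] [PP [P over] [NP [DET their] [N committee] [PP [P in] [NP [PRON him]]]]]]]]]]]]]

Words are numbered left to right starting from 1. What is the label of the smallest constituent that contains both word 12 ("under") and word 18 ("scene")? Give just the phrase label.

Both words fall inside [S her committee during a river without his message under my scene followed her sudden scene beside some patient architect over their committee in him] (words 4–27), and no smaller constituent contains them both. Label: S.

S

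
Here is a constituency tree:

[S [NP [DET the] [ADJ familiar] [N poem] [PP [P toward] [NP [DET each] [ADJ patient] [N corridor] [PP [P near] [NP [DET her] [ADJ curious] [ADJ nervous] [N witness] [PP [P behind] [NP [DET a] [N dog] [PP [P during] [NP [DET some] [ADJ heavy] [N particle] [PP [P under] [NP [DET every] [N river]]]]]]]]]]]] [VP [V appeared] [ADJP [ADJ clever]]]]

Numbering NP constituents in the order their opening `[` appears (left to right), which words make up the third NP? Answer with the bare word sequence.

her curious nervous witness behind a dog during some heavy particle under every river

The NP opening brackets appear, in order, over: "the familiar poem toward each patient corridor near her curious nervous witness behind a dog during some heavy particle under every river"; "each patient corridor near her curious nervous witness behind a dog during some heavy particle under every river"; "her curious nervous witness behind a dog during some heavy particle under every river"; "a dog during some heavy particle under every river"; "some heavy particle under every river"; "every river". The third one spans "her curious nervous witness behind a dog during some heavy particle under every river".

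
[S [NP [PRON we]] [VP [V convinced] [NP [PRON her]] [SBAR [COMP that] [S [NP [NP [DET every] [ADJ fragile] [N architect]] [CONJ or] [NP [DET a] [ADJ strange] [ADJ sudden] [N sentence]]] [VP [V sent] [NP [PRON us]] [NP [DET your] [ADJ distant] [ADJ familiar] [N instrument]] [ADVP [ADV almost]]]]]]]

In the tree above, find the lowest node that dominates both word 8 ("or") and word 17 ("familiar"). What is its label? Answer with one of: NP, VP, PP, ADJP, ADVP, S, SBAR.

S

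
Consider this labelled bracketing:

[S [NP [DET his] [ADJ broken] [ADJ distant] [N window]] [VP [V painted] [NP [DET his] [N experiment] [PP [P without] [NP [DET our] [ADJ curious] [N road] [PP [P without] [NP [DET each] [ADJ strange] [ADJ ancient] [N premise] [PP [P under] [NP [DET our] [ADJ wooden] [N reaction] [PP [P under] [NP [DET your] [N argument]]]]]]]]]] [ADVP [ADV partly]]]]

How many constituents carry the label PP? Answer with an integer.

Scanning left to right, an opening `[PP` appears at word positions 8, 12, 17, 21 — 4 in total.

4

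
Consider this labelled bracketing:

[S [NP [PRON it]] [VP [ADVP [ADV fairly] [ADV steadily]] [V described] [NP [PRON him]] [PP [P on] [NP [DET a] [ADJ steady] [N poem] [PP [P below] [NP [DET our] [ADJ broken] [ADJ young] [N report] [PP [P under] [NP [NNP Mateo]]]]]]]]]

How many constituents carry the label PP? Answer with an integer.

3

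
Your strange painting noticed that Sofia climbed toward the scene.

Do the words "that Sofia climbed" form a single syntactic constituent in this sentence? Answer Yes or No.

No

"that" belongs to the complementizer "that" while "climbed" belongs to the clause "Sofia climbed toward the scene"; a span that runs across that boundary is not a single phrase.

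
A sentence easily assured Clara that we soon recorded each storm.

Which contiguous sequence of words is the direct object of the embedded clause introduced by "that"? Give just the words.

each storm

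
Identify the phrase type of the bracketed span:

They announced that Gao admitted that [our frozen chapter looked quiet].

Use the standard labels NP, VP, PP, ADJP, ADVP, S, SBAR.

The span is built around the head "looked" — a clause (S).

S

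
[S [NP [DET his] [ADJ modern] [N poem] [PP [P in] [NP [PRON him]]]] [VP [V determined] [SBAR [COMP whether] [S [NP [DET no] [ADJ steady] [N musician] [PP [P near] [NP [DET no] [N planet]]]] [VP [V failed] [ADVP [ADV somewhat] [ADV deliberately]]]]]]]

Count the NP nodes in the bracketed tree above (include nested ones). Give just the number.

4

The NP constituents are: [NP his modern poem in him]; [NP him]; [NP no steady musician near no planet]; [NP no planet]. Total: 4.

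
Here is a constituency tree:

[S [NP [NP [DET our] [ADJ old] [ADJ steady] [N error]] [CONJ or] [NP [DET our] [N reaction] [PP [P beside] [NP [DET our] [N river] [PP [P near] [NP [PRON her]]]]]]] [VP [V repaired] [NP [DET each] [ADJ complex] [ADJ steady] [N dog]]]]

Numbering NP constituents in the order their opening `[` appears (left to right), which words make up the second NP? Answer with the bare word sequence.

our old steady error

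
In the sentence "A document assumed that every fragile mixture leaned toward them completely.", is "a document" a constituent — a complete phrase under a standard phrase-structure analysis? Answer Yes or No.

Yes

These words form the whole noun phrase headed by "document", so yes — one constituent.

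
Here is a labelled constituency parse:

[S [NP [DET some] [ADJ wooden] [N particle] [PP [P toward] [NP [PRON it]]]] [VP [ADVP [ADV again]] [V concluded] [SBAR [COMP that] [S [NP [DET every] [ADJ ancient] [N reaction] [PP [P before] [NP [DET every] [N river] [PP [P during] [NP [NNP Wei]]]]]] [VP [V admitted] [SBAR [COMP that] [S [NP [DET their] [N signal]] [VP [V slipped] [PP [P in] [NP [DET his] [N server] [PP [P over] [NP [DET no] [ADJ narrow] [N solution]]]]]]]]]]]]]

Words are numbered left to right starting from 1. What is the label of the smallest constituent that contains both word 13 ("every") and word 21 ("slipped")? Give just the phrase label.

S

Word 13 lies under S → VP → SBAR → S → NP → PP → NP → DET; word 21 lies under S → VP → SBAR → S → VP → SBAR → S → VP → V. The lowest shared node is the S.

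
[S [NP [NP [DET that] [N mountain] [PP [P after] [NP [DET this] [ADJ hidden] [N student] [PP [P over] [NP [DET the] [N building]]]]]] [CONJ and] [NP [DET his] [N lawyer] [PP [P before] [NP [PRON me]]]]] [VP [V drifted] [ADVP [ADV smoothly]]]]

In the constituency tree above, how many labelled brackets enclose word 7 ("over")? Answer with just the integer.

7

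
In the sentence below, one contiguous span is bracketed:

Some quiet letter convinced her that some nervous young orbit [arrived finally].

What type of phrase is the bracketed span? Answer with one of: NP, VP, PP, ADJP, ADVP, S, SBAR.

VP

"arrived" is the head of the bracketed span, so the span is a verb phrase: VP.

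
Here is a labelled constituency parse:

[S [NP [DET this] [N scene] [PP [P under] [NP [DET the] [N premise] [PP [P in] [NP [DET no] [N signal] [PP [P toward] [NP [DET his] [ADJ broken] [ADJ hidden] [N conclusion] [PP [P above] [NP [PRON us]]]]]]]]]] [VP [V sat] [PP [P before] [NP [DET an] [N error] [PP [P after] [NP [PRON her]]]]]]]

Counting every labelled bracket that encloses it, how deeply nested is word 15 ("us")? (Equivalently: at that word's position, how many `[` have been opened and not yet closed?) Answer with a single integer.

Path from the root down to the word: S → NP → PP → NP → PP → NP → PP → NP → PP → NP → PRON. That is 11 enclosing brackets.

11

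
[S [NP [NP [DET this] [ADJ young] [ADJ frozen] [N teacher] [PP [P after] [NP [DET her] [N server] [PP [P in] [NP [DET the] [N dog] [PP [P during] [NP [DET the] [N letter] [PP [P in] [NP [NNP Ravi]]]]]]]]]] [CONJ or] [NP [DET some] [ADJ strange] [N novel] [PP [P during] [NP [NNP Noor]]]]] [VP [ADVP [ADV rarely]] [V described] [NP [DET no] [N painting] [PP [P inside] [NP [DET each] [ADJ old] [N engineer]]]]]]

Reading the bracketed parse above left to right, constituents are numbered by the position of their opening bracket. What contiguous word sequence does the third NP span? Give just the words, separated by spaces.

her server in the dog during the letter in Ravi

Opening `[NP` markers occur at word positions 1, 1, 6, 9, 12, 15, 17, 21, 24, 27; the third of these opens the constituent [NP her server in the dog during the letter in Ravi].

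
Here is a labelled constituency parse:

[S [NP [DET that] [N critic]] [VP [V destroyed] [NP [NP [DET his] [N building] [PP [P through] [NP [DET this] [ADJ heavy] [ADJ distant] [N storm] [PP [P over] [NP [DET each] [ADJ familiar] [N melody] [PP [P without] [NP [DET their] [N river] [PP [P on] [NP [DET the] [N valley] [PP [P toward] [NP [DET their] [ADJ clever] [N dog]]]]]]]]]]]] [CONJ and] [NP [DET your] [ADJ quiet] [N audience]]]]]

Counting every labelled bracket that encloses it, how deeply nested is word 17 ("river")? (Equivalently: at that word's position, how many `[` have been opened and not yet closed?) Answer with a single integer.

11

Counting open brackets not yet closed at "river": [S [VP [NP [NP [PP [NP [PP [NP [PP [NP [N = 11.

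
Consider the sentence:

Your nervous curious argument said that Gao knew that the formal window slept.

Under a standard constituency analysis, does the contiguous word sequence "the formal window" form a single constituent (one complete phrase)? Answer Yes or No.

Yes

These words form the whole noun phrase headed by "window", so yes — one constituent.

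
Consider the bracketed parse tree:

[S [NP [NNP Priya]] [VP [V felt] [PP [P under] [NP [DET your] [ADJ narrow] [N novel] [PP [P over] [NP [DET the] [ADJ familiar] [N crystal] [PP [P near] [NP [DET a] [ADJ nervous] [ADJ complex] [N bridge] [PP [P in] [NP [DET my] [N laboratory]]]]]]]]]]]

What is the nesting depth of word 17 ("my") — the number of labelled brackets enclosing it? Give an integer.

11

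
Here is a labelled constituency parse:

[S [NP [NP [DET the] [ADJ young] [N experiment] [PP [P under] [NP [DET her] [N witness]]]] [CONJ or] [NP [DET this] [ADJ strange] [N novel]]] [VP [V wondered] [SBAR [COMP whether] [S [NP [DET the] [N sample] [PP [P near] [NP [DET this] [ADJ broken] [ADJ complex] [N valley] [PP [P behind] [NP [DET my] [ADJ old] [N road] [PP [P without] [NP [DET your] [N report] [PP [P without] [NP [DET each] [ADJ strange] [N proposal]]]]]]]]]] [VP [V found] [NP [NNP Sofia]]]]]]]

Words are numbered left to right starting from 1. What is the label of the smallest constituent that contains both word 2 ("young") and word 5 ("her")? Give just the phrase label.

NP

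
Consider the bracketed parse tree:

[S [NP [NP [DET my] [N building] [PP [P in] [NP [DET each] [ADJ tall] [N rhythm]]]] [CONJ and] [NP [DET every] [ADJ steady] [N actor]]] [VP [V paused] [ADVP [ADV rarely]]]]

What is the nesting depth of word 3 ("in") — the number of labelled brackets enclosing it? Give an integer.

5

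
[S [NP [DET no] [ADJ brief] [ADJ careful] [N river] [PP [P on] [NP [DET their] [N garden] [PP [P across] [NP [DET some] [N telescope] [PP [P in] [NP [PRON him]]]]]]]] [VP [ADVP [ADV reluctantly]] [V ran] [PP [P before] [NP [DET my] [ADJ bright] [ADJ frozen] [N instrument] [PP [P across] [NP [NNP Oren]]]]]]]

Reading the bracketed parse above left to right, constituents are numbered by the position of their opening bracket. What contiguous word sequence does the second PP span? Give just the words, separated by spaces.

across some telescope in him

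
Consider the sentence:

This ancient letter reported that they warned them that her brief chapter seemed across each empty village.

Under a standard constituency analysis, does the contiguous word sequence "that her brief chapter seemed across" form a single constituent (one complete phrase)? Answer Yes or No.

No

The sequence begins inside the complementizer "that" and ends inside the clause "her brief chapter seemed across each empty village"; it crosses a phrase boundary, so no single node in the tree spans exactly those words.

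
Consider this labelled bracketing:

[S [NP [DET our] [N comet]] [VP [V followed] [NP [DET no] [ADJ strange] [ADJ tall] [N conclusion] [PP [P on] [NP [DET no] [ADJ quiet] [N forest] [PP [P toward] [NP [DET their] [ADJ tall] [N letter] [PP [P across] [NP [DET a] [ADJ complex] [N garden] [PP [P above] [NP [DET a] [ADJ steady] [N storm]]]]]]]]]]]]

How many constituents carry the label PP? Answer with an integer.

4

Listing each PP by its span: [PP on no quiet forest toward their tall letter across a complex garden above a steady storm]; [PP toward their tall letter across a complex garden above a steady storm]; [PP across a complex garden above a steady storm]; [PP above a steady storm] — that makes 4.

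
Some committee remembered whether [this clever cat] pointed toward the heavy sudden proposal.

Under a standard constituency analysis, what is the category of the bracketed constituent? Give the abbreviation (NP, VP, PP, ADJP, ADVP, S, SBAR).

The bracketed span "this clever cat" is headed by "cat", making it a noun phrase (NP).

NP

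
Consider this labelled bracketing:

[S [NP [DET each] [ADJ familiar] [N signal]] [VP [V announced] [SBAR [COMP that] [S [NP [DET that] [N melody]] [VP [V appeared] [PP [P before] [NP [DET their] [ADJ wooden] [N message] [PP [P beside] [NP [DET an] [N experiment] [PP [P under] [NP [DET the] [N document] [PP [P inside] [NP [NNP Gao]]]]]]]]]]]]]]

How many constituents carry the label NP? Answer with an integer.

The NP constituents are: [NP each familiar signal]; [NP that melody]; [NP their wooden message beside an experiment under the document inside Gao]; [NP an experiment under the document inside Gao]; [NP the document inside Gao]; [NP Gao]. Total: 6.

6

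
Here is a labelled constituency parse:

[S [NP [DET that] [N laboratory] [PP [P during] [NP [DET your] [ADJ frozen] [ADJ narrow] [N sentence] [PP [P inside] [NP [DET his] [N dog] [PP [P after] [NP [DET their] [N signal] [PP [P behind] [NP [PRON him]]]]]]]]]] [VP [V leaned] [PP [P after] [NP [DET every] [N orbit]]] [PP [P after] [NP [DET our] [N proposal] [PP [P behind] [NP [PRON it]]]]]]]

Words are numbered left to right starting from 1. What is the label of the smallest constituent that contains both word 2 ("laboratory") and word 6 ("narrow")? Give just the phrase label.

NP

Both words fall inside [NP that laboratory during your frozen narrow sentence inside his dog after their signal behind him] (words 1–15), and no smaller constituent contains them both. Label: NP.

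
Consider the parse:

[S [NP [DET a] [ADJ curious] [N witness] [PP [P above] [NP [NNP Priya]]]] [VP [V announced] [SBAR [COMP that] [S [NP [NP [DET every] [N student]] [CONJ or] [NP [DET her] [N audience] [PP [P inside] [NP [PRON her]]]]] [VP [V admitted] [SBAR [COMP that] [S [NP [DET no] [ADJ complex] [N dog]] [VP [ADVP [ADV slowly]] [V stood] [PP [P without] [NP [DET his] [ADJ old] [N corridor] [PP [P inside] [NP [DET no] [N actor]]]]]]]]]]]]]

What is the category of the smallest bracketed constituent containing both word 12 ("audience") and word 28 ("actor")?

The smallest bracket enclosing both words is [S every student or her audience inside her admitted that no complex dog slowly stood without his old corridor inside no actor], so the label is S.

S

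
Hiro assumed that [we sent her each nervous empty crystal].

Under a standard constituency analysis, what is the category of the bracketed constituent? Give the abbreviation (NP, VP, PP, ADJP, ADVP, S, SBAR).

The span is built around the head "sent" — a clause (S).

S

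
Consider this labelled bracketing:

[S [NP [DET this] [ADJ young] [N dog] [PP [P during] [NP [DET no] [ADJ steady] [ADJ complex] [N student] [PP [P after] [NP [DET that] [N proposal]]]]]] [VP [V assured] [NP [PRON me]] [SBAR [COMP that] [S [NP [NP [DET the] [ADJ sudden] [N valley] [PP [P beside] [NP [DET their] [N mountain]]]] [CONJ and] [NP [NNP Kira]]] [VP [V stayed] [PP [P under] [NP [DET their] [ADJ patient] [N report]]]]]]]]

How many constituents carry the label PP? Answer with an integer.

4

The PP constituents are: [PP during no steady complex student after that proposal]; [PP after that proposal]; [PP beside their mountain]; [PP under their patient report]. Total: 4.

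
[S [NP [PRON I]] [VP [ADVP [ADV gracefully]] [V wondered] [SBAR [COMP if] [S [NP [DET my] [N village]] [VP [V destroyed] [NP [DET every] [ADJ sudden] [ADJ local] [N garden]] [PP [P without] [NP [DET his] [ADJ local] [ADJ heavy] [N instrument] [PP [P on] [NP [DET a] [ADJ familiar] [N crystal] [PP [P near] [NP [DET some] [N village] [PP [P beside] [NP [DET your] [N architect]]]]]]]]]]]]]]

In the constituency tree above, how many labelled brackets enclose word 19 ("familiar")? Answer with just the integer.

The word sits inside ADJ, which is inside NP, inside PP, inside NP, inside PP, inside VP, inside S, inside SBAR, inside VP, inside S — 10 brackets in all.

10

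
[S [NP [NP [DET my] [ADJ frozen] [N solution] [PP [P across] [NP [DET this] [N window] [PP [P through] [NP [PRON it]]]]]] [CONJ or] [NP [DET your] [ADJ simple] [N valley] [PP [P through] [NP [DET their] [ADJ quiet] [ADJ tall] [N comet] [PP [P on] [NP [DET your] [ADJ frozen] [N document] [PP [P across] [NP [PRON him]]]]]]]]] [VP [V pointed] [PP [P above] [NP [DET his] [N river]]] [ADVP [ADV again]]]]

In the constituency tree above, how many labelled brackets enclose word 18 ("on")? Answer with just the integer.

7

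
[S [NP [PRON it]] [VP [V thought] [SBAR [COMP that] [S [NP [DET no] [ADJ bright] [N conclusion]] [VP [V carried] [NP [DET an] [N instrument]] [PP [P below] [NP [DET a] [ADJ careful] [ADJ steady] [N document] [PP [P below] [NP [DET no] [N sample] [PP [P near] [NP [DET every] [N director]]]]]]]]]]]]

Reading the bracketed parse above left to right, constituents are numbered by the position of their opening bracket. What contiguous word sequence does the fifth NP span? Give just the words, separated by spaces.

no sample near every director

Opening `[NP` markers occur at word positions 1, 4, 8, 11, 16, 19; the fifth of these opens the constituent [NP no sample near every director].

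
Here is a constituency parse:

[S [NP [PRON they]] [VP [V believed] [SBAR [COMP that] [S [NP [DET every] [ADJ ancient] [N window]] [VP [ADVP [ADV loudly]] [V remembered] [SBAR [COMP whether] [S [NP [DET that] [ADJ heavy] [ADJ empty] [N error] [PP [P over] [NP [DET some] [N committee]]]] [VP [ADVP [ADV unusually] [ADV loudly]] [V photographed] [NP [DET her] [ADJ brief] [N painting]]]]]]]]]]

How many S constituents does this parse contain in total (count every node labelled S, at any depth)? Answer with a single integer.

3

The S constituents are: [S they believed that every ancient window loudly remembered whether that heavy empty error over some committee unusually loudly photographed her brief painting]; [S every ancient window loudly remembered whether that heavy empty error over some committee unusually loudly photographed her brief painting]; [S that heavy empty error over some committee unusually loudly photographed her brief painting]. Total: 3.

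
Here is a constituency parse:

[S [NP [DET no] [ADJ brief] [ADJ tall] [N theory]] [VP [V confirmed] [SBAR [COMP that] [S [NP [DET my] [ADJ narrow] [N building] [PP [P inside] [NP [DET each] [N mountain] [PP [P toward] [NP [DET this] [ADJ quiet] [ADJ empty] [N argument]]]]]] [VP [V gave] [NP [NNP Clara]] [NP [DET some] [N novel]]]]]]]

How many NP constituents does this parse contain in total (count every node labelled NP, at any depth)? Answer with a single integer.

Scanning left to right, an opening `[NP` appears at word positions 1, 7, 11, 14, 19, 20 — 6 in total.

6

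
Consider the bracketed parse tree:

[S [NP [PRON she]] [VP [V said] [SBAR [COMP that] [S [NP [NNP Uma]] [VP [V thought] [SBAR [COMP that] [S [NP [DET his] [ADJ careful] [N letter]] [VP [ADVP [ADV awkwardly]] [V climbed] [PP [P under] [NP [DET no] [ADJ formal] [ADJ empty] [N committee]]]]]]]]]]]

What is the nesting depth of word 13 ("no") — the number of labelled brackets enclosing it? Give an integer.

The word sits inside DET, which is inside NP, inside PP, inside VP, inside S, inside SBAR, inside VP, inside S, inside SBAR, inside VP, inside S — 11 brackets in all.

11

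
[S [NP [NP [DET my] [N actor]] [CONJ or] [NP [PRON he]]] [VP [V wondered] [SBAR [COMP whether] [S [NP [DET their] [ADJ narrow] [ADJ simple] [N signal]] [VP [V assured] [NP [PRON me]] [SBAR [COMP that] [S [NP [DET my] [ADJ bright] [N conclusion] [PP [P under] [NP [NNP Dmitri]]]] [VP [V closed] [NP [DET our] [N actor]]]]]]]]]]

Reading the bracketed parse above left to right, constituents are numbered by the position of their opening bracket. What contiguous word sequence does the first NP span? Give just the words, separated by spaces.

my actor or he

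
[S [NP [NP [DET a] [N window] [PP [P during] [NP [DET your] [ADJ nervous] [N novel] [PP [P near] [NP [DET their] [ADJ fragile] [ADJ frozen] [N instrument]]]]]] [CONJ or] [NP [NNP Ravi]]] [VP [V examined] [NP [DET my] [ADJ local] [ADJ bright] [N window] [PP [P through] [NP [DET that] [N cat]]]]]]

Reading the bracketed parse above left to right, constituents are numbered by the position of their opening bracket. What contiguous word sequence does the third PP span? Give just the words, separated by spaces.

through that cat

Opening `[PP` markers occur at word positions 3, 7, 19; the third of these opens the constituent [PP through that cat].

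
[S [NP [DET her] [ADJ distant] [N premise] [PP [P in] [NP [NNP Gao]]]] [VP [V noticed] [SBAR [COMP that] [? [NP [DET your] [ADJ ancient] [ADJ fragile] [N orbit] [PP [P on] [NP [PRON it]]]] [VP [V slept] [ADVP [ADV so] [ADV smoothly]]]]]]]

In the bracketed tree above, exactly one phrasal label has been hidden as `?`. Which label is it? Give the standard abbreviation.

The `?` node immediately contains: NP, VP. That is the internal structure of a clause, so the label is S.

S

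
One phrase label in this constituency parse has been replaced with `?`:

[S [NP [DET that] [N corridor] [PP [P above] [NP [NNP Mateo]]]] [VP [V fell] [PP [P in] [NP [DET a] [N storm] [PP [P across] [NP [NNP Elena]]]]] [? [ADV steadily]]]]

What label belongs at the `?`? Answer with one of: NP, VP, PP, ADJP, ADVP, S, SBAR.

ADVP

The `?` node immediately contains: ADV 'steadily'. That is the internal structure of an adverb phrase, so the label is ADVP.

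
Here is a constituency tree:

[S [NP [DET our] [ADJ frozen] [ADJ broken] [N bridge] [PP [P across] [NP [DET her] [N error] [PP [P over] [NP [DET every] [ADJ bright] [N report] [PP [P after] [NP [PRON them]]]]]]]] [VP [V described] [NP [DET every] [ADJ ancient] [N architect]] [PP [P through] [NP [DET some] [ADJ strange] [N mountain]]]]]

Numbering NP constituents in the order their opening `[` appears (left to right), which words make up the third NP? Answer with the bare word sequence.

every bright report after them

The NP opening brackets appear, in order, over: "our frozen broken bridge across her error over every bright report after them"; "her error over every bright report after them"; "every bright report after them"; "them"; "every ancient architect"; "some strange mountain". The third one spans "every bright report after them".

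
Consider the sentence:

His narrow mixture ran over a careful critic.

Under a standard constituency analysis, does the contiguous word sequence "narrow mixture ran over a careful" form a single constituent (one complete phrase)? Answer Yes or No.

No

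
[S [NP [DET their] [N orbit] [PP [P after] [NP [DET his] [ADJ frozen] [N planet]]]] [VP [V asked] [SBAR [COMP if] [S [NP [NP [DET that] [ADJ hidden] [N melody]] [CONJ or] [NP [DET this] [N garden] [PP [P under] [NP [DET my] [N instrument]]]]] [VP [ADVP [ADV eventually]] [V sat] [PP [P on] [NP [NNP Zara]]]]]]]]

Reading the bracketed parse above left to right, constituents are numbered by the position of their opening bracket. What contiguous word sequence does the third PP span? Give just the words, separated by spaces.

on Zara

The PP opening brackets appear, in order, over: "after his frozen planet"; "under my instrument"; "on Zara". The third one spans "on Zara".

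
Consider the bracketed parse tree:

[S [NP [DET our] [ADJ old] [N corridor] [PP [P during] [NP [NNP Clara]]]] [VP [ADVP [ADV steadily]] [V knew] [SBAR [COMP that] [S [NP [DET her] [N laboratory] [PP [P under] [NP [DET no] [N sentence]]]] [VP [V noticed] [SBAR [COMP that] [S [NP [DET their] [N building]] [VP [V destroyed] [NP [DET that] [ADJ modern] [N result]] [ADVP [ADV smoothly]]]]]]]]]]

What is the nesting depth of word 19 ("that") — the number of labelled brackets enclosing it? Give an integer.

10

The word sits inside DET, which is inside NP, inside VP, inside S, inside SBAR, inside VP, inside S, inside SBAR, inside VP, inside S — 10 brackets in all.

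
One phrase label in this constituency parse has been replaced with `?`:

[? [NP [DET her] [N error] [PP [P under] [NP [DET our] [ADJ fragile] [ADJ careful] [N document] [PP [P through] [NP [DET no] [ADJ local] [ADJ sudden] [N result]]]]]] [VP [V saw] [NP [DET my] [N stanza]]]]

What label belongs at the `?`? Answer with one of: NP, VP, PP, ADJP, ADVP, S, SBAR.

S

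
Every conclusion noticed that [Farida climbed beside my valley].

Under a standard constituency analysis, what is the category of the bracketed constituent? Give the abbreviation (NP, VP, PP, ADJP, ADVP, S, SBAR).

S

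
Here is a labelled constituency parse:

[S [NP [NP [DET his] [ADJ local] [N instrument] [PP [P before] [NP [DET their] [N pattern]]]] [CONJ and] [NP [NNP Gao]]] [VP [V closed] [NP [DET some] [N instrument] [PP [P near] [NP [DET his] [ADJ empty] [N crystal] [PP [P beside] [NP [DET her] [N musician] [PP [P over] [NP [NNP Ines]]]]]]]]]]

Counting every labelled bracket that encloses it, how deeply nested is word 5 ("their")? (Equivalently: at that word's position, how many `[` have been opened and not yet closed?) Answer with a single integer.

6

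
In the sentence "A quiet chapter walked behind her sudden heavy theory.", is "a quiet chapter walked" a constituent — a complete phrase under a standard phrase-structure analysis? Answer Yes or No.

The smallest constituent containing the whole sequence is the clause [S a quiet chapter walked behind her sudden heavy theory], but the sequence is only part of it — it straddles the boundary between noun phrase "a quiet chapter" and verb phrase "walked behind her sudden heavy theory".

No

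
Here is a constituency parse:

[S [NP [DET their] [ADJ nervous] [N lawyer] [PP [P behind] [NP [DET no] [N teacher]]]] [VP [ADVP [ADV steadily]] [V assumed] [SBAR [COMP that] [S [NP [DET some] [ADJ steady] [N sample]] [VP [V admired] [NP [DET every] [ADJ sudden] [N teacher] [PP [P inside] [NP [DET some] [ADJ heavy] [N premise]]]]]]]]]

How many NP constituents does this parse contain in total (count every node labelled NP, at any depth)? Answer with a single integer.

5

The NP constituents are: [NP their nervous lawyer behind no teacher]; [NP no teacher]; [NP some steady sample]; [NP every sudden teacher inside some heavy premise]; [NP some heavy premise]. Total: 5.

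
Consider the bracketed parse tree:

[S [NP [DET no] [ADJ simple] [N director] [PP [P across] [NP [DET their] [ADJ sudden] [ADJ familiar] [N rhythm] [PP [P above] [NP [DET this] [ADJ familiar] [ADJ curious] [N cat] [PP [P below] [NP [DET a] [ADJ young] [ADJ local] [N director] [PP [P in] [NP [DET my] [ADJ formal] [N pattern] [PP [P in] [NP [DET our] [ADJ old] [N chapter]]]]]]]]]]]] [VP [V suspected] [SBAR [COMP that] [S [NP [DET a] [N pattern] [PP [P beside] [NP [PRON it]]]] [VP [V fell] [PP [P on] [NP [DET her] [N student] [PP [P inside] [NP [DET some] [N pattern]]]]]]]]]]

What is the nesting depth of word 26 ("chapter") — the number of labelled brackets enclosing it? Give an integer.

Path from the root down to the word: S → NP → PP → NP → PP → NP → PP → NP → PP → NP → PP → NP → N. That is 13 enclosing brackets.

13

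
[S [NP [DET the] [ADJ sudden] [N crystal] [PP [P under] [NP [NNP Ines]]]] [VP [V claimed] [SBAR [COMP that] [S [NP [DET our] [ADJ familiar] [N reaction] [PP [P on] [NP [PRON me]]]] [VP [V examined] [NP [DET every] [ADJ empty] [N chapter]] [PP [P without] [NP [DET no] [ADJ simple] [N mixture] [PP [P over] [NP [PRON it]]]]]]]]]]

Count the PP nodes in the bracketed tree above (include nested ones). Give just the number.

Scanning left to right, an opening `[PP` appears at word positions 4, 11, 17, 21 — 4 in total.

4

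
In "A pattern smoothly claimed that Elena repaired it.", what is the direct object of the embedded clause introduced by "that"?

The verb of the embedded clause introduced by "that" is "repaired"; its direct object is the NP "it".

it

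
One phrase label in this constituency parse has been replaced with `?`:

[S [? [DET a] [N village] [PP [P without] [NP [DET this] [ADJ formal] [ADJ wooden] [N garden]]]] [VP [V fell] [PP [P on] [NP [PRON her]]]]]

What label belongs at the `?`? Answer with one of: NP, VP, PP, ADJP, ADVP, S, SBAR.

NP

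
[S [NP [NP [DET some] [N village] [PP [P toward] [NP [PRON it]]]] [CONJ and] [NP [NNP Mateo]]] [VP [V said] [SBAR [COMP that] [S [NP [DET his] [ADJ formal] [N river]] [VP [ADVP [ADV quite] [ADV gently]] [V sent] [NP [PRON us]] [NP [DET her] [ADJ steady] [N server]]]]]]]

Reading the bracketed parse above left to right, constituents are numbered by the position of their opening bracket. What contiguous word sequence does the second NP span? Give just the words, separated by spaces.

some village toward it

In left-to-right order the NP constituents are "some village toward it and Mateo"; "some village toward it"; "it"; "Mateo"; "his formal river"; "us"; "her steady server". Number 2 is "some village toward it".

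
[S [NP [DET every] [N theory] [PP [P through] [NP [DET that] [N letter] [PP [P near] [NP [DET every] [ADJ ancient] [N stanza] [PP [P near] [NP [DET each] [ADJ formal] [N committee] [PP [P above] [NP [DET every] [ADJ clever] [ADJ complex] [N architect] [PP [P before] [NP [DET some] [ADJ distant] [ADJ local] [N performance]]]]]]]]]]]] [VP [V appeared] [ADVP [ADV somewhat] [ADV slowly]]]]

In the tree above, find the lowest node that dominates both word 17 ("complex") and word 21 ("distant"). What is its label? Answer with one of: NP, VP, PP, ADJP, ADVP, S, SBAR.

The smallest bracket enclosing both words is [NP every clever complex architect before some distant local performance], so the label is NP.

NP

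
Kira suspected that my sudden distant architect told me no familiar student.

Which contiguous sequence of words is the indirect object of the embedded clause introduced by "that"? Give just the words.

me

Within the embedded clause introduced by "that", the indirect object of "told" is "me".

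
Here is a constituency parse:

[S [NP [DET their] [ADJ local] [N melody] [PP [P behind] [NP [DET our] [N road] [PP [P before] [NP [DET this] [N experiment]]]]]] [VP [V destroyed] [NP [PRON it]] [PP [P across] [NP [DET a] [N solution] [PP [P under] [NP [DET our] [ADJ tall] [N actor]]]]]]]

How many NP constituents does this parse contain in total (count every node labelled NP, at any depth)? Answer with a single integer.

The NP constituents are: [NP their local melody behind our road before this experiment]; [NP our road before this experiment]; [NP this experiment]; [NP it]; [NP a solution under our tall actor]; [NP our tall actor]. Total: 6.

6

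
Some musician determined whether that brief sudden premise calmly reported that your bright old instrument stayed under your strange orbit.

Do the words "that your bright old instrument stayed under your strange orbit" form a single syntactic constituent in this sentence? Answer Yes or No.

"that your bright old instrument stayed under your strange orbit" is exactly the subordinate clause [SBAR that your bright old instrument stayed under your strange orbit], a complete constituent.

Yes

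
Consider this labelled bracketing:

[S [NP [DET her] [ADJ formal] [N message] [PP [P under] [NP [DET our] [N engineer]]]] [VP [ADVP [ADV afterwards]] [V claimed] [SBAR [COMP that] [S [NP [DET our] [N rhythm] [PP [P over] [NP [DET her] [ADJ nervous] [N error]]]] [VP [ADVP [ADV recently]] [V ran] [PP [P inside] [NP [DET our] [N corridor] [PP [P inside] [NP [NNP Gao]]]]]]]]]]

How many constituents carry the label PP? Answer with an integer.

Listing each PP by its span: [PP under our engineer]; [PP over her nervous error]; [PP inside our corridor inside Gao]; [PP inside Gao] — that makes 4.

4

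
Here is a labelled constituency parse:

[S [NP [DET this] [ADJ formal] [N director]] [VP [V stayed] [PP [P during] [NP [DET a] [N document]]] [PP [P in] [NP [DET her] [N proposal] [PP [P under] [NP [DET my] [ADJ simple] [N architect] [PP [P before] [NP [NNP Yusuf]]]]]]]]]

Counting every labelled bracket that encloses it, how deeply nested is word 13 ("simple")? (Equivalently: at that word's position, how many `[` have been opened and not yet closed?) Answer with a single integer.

7

Path from the root down to the word: S → VP → PP → NP → PP → NP → ADJ. That is 7 enclosing brackets.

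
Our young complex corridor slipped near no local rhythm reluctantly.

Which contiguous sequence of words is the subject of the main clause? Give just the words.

our young complex corridor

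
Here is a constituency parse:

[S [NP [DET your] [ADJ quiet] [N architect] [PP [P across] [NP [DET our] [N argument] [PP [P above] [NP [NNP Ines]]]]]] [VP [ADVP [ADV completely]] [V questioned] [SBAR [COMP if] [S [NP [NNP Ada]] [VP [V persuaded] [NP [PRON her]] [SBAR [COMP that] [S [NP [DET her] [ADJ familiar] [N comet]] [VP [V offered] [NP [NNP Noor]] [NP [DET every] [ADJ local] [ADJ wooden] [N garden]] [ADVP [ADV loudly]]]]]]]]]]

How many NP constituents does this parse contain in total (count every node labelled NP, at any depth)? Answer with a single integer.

8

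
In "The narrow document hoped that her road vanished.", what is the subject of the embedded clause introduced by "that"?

her road

"her road" is the NP that combines with the VP headed by "vanished" to form the embedded clause introduced by "that" — the subject.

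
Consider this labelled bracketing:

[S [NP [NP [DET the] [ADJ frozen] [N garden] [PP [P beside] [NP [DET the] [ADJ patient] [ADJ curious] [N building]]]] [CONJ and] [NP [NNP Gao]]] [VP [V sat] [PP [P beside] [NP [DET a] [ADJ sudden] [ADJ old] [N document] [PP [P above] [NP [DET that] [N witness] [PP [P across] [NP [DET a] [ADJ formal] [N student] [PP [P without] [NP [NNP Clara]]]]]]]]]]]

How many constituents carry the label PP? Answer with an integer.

Scanning left to right, an opening `[PP` appears at word positions 4, 12, 17, 20, 24 — 5 in total.

5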